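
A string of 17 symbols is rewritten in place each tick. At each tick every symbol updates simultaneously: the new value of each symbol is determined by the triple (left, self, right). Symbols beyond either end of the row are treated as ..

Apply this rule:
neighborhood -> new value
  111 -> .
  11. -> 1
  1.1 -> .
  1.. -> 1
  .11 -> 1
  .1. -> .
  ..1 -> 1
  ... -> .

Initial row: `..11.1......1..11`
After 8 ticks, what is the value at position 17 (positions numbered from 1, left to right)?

.

.111..1....1.1111
11.111.1..1..1..1
11.1.1..11.11.11.
11....1111.11.111
111..11..1.11.1.1
1.1111111..11....
..1.....111111...
.1.1...11....11..
position 17 holds .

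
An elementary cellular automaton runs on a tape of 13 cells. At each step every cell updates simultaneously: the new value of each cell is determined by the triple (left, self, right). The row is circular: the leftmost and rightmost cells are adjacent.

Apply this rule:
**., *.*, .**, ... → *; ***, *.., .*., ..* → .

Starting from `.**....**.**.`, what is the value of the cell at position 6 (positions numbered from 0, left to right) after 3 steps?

.**.**.*****.
.*******...*.
.*.....*.*...
position 6 holds .

.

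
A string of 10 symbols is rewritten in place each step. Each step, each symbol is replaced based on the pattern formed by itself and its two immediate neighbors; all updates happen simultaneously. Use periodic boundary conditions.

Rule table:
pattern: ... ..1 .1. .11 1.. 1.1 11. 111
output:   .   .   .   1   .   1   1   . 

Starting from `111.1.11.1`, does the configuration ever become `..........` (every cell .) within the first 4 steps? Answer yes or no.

yes

step 1: ..11.11111
step 2: ..1111...1
step 3: ..1..1....
step 4: ..........
all cells are . at step 4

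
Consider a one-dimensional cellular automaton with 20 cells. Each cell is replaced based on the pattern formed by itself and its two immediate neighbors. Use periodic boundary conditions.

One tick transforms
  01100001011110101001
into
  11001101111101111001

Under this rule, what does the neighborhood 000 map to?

1

At position 4 the neighborhood is 000; the next row has 1 there.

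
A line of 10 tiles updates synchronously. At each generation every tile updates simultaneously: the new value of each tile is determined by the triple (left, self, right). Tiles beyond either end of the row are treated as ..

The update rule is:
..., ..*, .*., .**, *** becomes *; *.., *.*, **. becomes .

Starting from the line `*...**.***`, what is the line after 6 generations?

*.***..**.
*.**..**..
*.*..**..*
*.*.**..**
*.*.*..**.
*.*.*.**..

*.*.*.**..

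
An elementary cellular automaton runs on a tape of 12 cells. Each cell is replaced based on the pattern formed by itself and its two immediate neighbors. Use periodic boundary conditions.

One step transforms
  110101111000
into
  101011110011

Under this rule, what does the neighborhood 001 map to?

At position 11 the neighborhood is 001; the next row has 1 there.

1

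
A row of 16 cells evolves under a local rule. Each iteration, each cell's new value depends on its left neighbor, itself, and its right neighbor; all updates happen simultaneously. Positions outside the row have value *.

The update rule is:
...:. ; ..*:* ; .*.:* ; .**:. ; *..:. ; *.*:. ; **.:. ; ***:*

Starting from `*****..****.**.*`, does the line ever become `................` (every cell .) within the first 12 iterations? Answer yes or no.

no

iteration 1: ****..*.**......
iteration 2: ***..**........*
iteration 3: **..*.........*.
iteration 4: *..**........**.
iteration 5: ..*.........*...
iteration 6: .**........**..*
iteration 7: ..........*...*.
iteration 8: .........**..**.
iteration 9: ........*...*...
iteration 10: .......**..**..*
iteration 11: ......*...*...*.
iteration 12: .....**..**..**.
iteration 12 is .....**..**..**., still not uniform .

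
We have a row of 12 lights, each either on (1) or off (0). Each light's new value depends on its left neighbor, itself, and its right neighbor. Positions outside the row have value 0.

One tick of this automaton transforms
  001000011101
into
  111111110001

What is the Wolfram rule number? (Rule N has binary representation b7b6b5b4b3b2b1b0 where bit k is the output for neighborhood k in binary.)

position 8: 111 → 0  (bit 7 = 0)
position 9: 110 → 0  (bit 6 = 0)
position 10: 101 → 0  (bit 5 = 0)
position 3: 100 → 1  (bit 4 = 1)
position 7: 011 → 1  (bit 3 = 1)
position 2: 010 → 1  (bit 2 = 1)
position 1: 001 → 1  (bit 1 = 1)
position 0: 000 → 1  (bit 0 = 1)
bits b7..b0 = 00011111 = 31

31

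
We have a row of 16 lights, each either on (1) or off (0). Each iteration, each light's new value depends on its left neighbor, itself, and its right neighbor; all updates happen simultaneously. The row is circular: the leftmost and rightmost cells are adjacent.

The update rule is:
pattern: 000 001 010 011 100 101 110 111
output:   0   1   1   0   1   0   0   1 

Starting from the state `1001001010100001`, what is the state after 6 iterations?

1000111110111100

0111111010110010
1011110010001111
0001101111010111
1010000110010010
1011001001111110
1000111110111100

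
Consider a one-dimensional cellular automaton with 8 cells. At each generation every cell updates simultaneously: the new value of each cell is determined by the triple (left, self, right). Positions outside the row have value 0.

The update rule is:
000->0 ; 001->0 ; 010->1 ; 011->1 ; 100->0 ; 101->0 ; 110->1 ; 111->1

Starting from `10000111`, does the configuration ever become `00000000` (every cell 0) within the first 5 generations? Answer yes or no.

10000111  (fixed point — unchanged through generation 5)
generation 5 is 10000111, still not uniform 0

no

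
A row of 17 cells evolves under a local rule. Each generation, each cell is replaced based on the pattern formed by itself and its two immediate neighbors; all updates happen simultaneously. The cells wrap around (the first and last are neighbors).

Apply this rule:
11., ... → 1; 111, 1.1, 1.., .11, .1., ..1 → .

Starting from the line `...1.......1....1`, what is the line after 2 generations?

generation 1: .1...11111...11..
generation 2: ...1.....1.1..1.1

...1.....1.1..1.1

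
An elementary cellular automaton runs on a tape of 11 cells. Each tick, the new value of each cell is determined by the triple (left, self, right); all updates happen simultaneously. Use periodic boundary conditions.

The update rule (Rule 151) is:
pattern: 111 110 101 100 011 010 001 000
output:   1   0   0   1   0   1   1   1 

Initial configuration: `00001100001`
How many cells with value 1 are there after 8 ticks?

11110011111
11101101111
11000000111
10111111011
00011110001
11101101111  (repeats tick 2; period 4)
tick 8: 10111111011
count of 1: 9

9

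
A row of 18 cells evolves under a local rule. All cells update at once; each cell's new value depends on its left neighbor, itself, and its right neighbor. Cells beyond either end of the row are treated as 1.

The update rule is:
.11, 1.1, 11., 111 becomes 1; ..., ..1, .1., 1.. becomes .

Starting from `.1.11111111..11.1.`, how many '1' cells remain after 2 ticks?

16

tick 1: 1.111111111..111.1
tick 2: 11111111111..11111
count of 1: 16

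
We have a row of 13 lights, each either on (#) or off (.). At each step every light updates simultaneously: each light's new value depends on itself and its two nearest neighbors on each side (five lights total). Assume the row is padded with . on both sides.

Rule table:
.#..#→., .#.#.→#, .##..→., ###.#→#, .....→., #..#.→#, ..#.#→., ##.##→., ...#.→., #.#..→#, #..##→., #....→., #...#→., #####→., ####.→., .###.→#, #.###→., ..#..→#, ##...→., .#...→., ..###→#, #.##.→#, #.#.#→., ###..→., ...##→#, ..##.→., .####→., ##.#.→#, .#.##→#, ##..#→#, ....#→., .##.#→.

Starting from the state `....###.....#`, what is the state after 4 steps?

###.........#

step 1: ...###......#
step 2: ..###.......#
step 3: .###........#
step 4: ###.........#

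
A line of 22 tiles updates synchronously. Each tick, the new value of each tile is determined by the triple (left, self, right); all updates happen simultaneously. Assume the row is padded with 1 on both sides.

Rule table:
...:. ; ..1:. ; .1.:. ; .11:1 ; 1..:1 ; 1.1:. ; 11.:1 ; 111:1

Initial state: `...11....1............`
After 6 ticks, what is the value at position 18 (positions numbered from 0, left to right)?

.

tick 1: 1..111....1...........
tick 2: 11.1111....1..........
tick 3: 11.11111....1.........
tick 4: 11.111111....1........
tick 5: 11.1111111....1.......
tick 6: 11.11111111....1......
position 18 holds .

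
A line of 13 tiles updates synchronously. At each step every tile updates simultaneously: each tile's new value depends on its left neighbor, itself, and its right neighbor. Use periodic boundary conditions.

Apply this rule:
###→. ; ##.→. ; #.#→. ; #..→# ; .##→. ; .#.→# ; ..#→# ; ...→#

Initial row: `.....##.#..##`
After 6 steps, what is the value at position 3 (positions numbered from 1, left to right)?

.

#####...###..
.....###...##
#####...###..  (repeats step 1; period 2)
step 6: .....###...##
position 3 holds .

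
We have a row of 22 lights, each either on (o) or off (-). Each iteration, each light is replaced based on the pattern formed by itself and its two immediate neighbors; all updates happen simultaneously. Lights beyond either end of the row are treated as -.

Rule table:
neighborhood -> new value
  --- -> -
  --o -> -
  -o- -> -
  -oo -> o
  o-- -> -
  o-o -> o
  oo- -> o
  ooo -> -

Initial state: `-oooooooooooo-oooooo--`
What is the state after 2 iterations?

------------o-o-------

-o----------ooo----o--
------------o-o-------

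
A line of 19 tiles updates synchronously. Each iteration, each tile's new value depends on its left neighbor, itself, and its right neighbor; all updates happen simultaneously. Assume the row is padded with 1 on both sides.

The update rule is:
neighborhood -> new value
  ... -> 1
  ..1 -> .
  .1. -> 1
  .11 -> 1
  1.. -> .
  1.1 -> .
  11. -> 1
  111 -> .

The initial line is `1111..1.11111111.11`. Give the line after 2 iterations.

...1..1.1......1.1.
.1.1..1.1.1111.1.1.

.1.1..1.1.1111.1.1.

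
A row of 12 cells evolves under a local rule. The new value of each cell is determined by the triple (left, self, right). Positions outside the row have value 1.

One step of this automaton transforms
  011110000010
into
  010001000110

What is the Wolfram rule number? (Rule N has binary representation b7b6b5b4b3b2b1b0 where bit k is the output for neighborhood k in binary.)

30

position 2: 111 → 0  (bit 7 = 0)
position 4: 110 → 0  (bit 6 = 0)
position 0: 101 → 0  (bit 5 = 0)
position 5: 100 → 1  (bit 4 = 1)
position 1: 011 → 1  (bit 3 = 1)
position 10: 010 → 1  (bit 2 = 1)
position 9: 001 → 1  (bit 1 = 1)
position 6: 000 → 0  (bit 0 = 0)
bits b7..b0 = 00011110 = 30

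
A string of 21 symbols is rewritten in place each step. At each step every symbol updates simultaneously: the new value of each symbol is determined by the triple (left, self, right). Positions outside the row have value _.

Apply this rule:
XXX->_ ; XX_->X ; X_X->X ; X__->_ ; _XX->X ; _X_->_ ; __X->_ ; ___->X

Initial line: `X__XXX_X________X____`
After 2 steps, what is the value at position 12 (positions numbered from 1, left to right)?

___X_XX__XXXXXX___XXX
XX__XXX__X____X_X_X_X
position 12 holds _

_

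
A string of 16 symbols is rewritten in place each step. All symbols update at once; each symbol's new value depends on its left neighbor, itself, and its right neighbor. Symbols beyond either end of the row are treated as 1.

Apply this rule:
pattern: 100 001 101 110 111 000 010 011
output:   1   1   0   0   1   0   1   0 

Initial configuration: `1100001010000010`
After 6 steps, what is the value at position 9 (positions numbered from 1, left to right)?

1010011011000110
0011100000101000
1101010001101101
1001011010000000
0111000011000001
0010100100100010
position 9 holds 0

0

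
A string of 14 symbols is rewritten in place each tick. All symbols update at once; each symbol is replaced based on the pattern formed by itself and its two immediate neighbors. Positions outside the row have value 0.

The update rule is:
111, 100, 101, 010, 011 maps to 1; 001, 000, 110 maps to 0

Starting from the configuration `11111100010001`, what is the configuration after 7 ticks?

11101111110110

tick 1: 11111010011001
tick 2: 11110111010101
tick 3: 11101110111111
tick 4: 11011101111110
tick 5: 10111011111101
tick 6: 11110111111011
tick 7: 11101111110110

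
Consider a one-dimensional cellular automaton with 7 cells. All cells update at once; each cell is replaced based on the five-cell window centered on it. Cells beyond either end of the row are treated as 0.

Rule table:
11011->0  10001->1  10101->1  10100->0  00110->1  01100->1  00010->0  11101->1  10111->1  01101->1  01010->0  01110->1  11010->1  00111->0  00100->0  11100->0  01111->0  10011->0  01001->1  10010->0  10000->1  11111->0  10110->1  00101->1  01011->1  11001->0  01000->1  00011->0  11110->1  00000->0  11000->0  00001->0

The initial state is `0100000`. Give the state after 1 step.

0011000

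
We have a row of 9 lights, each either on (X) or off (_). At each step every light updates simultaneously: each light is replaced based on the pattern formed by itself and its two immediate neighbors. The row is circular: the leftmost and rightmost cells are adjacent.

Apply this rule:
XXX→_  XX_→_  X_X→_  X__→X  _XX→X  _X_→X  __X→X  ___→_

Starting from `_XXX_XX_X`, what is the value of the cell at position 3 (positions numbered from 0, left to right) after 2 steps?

_

step 1: _X___X__X
step 2: _XX_XXXXX
position 3 holds _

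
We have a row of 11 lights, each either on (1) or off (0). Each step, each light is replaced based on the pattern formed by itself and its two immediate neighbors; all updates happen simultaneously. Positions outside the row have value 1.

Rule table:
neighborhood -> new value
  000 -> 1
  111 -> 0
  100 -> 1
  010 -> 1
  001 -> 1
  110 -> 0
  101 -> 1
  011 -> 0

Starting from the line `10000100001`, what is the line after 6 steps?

10000000001

01111111110
10000000001
01111111110  (repeats step 1; period 2)
step 6: 10000000001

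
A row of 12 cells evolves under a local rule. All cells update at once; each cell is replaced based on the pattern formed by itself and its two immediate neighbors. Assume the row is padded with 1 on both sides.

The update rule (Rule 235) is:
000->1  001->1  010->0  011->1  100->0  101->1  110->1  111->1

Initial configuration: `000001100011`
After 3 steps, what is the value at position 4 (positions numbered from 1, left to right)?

1

011111101111
111111111111
111111111111
position 4 holds 1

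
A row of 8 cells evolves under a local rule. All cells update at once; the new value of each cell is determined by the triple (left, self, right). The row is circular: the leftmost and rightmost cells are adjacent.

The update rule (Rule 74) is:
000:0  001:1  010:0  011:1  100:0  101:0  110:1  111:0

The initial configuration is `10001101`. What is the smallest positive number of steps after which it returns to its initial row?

24

step 1: 10011101
step 2: 10110101
step 3: 10110001
step 4: 10110011
step 5: 10110110
step 6: 00110110
step 7: 01110110
step 8: 11010110
step 9: 11000110
step 10: 11001110
step 11: 11011010
step 12: 11011000
step 13: 11011001
step 14: 01011011
step 15: 00011011
step 16: 00111011
step 17: 01101011
step 18: 01100011
step 19: 01100111
step 20: 01101101
step 21: 01101100
step 22: 11101100
step 23: 10101101
step 24: 10001101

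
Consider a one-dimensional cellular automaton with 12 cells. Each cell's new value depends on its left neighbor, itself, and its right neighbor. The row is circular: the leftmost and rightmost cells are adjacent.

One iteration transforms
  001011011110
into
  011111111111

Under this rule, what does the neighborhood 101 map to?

At position 3 the neighborhood is 101; the next row has 1 there.

1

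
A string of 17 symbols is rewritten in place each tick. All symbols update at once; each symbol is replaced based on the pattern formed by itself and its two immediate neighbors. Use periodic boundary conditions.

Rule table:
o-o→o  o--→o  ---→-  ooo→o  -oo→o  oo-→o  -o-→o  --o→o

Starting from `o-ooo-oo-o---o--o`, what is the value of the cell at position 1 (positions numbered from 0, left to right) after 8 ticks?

o

ooooooooooo-ooooo
ooooooooooooooooo
ooooooooooooooooo  (fixed point — unchanged through tick 8)
position 1 holds o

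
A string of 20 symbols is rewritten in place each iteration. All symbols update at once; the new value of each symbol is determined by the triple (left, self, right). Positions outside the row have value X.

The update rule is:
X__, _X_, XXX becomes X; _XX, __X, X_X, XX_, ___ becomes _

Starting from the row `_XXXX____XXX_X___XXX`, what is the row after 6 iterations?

__XX_X____X__XX___XX
X____XX___XX___X___X
_X_____X____X__XX___
_XX____XX___XX___X__
___X_____X____X__XX_
X__XX____XX___XX____

X__XX____XX___XX____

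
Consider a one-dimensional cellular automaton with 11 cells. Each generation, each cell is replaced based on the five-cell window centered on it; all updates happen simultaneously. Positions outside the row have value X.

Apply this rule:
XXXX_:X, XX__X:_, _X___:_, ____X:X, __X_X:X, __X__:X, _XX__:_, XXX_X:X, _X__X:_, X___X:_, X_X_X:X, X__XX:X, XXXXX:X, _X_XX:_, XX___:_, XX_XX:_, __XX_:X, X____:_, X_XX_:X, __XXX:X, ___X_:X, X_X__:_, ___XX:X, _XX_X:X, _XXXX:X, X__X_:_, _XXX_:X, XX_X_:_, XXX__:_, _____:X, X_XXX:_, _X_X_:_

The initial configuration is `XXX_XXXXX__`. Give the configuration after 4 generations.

__XXX__XXXX

XXX__XXX__X
XX__XXX__XX
X__XXX__XXX
__XXX__XXXX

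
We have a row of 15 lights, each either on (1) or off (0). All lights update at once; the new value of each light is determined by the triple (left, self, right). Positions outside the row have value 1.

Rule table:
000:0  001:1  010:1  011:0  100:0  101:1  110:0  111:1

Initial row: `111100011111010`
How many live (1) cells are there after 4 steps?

9

step 1: 111000101110111
step 2: 110001110101011
step 3: 100010101111101
step 4: 000111110111010
count of 1: 9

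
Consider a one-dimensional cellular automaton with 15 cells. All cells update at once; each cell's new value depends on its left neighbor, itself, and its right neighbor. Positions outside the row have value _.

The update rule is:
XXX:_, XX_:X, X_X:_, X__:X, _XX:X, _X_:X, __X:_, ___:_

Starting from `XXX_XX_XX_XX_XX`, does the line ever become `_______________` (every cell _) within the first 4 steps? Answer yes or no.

step 1: X_X_XX_XX_XX_XX
step 2: X_X_XX_XX_XX_XX  (fixed point — unchanged through step 4)
step 4 is X_X_XX_XX_XX_XX, still not uniform _

no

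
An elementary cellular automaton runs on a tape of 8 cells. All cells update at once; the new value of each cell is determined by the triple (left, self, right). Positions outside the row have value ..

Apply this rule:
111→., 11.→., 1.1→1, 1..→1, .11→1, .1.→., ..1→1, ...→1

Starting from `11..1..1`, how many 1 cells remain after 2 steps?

5

1.11.11.
.11.11.1
count of 1: 5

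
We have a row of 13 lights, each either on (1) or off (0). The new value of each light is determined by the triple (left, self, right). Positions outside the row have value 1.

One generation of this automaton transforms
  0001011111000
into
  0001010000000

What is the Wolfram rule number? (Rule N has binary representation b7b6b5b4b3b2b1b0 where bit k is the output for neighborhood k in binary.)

position 6: 111 → 0  (bit 7 = 0)
position 9: 110 → 0  (bit 6 = 0)
position 4: 101 → 0  (bit 5 = 0)
position 0: 100 → 0  (bit 4 = 0)
position 5: 011 → 1  (bit 3 = 1)
position 3: 010 → 1  (bit 2 = 1)
position 2: 001 → 0  (bit 1 = 0)
position 1: 000 → 0  (bit 0 = 0)
bits b7..b0 = 00001100 = 12

12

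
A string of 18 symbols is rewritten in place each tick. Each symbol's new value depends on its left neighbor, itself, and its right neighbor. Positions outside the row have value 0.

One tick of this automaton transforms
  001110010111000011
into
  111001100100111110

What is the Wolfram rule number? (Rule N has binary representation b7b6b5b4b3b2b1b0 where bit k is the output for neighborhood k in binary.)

position 3: 111 → 0  (bit 7 = 0)
position 4: 110 → 0  (bit 6 = 0)
position 8: 101 → 0  (bit 5 = 0)
position 5: 100 → 1  (bit 4 = 1)
position 2: 011 → 1  (bit 3 = 1)
position 7: 010 → 0  (bit 2 = 0)
position 1: 001 → 1  (bit 1 = 1)
position 0: 000 → 1  (bit 0 = 1)
bits b7..b0 = 00011011 = 27

27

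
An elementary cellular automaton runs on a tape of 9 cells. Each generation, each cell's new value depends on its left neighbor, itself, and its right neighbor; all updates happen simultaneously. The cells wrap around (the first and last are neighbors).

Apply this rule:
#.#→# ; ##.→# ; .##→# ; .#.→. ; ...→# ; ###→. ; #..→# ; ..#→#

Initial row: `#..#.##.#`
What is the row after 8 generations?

..###....

###.#####
..###....
###.#####  (repeats generation 1; period 2)
generation 8: ..###....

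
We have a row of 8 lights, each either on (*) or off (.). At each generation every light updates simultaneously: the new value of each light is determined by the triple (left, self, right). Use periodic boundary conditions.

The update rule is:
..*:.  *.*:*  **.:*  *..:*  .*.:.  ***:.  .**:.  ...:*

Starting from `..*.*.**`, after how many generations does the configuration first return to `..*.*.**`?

8

generation 1: *..*.*.*
generation 2: **..*.*.
generation 3: .**..*.*
generation 4: *.**..*.
generation 5: .*.**..*
generation 6: *.*.**..
generation 7: .*.*.**.
generation 8: ..*.*.**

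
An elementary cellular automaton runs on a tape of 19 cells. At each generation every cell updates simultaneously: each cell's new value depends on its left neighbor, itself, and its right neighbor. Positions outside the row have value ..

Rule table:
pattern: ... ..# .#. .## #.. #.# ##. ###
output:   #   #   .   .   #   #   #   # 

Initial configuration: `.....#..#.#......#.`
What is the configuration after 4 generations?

.#.#####.##.#.#####

generation 1: #####.##.#.######.#
generation 2: .#####.##.#.######.
generation 3: #.#####.##.#.######
generation 4: .#.#####.##.#.#####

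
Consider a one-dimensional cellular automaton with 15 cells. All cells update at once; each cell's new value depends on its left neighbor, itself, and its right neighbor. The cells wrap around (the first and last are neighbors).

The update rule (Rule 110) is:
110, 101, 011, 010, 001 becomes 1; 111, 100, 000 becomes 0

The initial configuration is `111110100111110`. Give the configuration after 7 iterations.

001111011111110

100011101100011
100110111100110
101111100101111
111000101111000
101001111001001
111011001011011
001111011111110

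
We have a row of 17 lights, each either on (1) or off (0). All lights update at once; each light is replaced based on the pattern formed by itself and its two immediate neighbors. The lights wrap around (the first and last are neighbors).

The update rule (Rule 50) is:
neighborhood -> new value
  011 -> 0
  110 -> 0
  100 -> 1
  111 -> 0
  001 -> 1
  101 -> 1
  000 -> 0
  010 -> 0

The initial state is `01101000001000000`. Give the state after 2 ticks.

10010100010100000
01101010101010001

01101010101010001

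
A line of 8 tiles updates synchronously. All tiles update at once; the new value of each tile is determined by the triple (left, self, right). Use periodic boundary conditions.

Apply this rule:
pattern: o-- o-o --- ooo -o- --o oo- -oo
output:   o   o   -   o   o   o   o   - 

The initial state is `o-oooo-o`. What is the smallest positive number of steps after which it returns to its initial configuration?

step 1: oo-oooo-
step 2: -oo-oooo
step 3: o-oo-ooo
step 4: oo-oo-oo
step 5: ooo-oo-o
step 6: oooo-oo-
step 7: -oooo-oo
step 8: o-oooo-o

8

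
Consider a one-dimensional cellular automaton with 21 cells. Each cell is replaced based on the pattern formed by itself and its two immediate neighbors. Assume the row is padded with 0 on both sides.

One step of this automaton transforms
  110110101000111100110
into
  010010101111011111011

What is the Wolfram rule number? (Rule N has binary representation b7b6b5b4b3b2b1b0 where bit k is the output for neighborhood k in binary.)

position 13: 111 → 1  (bit 7 = 1)
position 1: 110 → 1  (bit 6 = 1)
position 2: 101 → 0  (bit 5 = 0)
position 9: 100 → 1  (bit 4 = 1)
position 0: 011 → 0  (bit 3 = 0)
position 6: 010 → 1  (bit 2 = 1)
position 11: 001 → 1  (bit 1 = 1)
position 10: 000 → 1  (bit 0 = 1)
bits b7..b0 = 11010111 = 215

215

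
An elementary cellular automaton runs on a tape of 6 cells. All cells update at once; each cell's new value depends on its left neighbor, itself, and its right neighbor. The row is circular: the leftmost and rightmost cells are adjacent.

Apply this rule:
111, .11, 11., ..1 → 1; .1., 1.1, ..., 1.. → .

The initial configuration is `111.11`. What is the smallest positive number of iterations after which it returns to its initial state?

1

111.11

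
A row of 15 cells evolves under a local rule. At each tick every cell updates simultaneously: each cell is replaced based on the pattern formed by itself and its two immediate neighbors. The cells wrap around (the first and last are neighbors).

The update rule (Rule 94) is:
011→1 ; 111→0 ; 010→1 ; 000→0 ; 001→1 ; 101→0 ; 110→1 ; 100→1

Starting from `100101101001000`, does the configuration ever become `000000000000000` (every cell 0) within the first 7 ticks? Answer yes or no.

111101101111101
000101101000101
101101101101101
101101101101101  (fixed point — unchanged through tick 7)
tick 7 is 101101101101101, still not uniform 0

no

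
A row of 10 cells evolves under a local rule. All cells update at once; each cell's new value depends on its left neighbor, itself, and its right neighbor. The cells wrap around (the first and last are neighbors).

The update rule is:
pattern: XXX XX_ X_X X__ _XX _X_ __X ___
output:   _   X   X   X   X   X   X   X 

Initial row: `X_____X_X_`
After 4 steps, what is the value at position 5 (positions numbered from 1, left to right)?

step 1: XXXXXXXXXX
step 2: __________
step 3: XXXXXXXXXX  (repeats step 1; period 2)
step 4: __________
position 5 holds _

_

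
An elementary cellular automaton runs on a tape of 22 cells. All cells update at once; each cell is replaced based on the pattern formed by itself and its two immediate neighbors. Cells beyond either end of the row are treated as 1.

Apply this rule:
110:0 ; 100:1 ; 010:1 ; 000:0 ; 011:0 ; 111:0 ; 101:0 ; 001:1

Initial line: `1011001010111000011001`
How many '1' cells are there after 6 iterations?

10

iteration 1: 0000111010000100100110
iteration 2: 1001000011001111111000
iteration 3: 0111100100110000000101
iteration 4: 0000011111001000001100
iteration 5: 1000100000111100010011
iteration 6: 0101110001000010111100
count of 1: 10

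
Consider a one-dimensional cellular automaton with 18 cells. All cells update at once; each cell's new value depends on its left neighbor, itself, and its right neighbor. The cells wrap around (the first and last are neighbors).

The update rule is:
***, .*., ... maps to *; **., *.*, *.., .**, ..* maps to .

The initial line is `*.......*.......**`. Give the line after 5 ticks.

..*****.*.*****..*
...***..*..***...*
.*..*...*...*..*.*
.*..*.*.*.*.*..*.*
.*..*.*.*.*.*..*.*

.*..*.*.*.*.*..*.*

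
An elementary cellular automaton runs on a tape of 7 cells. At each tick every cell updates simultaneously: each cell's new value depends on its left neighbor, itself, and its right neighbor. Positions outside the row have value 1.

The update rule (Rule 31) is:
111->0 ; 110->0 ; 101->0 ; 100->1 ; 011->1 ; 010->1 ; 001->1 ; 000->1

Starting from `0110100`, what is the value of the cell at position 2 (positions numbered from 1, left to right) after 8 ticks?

1

0100111
0111100
0100011
0111110
0100000
0111111
0100000  (repeats tick 5; period 2)
tick 8: 0111111
position 2 holds 1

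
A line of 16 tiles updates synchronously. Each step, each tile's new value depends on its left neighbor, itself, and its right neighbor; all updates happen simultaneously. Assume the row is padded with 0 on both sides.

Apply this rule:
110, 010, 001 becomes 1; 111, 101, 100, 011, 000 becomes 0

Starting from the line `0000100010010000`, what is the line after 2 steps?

0001100110110000
0010101010010000

0010101010010000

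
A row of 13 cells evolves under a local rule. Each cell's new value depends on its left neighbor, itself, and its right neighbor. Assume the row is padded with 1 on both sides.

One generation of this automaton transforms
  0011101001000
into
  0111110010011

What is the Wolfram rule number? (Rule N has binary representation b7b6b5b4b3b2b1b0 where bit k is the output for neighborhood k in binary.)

235

position 3: 111 → 1  (bit 7 = 1)
position 4: 110 → 1  (bit 6 = 1)
position 5: 101 → 1  (bit 5 = 1)
position 0: 100 → 0  (bit 4 = 0)
position 2: 011 → 1  (bit 3 = 1)
position 6: 010 → 0  (bit 2 = 0)
position 1: 001 → 1  (bit 1 = 1)
position 11: 000 → 1  (bit 0 = 1)
bits b7..b0 = 11101011 = 235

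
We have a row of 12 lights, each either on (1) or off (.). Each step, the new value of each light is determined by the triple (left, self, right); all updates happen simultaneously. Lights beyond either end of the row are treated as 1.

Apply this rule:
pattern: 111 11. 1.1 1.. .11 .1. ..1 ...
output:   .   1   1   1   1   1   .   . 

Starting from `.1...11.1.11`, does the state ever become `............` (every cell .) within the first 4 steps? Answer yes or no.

step 1: 111..111111.
step 2: ..11.1....11
step 3: 1.11111...1.
step 4: 111...11..11
step 4 is 111...11..11, still not uniform .

no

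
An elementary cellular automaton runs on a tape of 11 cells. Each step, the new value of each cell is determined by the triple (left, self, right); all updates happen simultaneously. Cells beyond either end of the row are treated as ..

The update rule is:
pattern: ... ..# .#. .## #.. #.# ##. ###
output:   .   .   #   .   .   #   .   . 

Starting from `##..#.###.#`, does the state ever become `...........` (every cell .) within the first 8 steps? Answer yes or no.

step 1: ....##...##
step 2: ...........
all cells are . at step 2

yes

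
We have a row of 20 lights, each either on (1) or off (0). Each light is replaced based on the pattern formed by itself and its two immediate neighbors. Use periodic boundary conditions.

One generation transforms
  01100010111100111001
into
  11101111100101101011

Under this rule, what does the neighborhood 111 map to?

At position 9 the neighborhood is 111; the next row has 0 there.

0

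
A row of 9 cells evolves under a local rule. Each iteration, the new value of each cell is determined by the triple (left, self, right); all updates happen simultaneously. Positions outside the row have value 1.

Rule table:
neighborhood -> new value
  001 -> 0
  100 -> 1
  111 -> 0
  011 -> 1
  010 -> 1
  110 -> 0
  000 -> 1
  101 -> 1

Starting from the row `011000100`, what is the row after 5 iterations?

iteration 1: 110110110
iteration 2: 001101101
iteration 3: 101011011
iteration 4: 011110110
iteration 5: 110001101

110001101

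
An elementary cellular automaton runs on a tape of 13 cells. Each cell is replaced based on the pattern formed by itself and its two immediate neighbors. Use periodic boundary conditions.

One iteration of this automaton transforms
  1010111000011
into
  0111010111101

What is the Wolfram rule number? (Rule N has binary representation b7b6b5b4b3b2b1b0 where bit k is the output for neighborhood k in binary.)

183

position 5: 111 → 1  (bit 7 = 1)
position 0: 110 → 0  (bit 6 = 0)
position 1: 101 → 1  (bit 5 = 1)
position 7: 100 → 1  (bit 4 = 1)
position 4: 011 → 0  (bit 3 = 0)
position 2: 010 → 1  (bit 2 = 1)
position 10: 001 → 1  (bit 1 = 1)
position 8: 000 → 1  (bit 0 = 1)
bits b7..b0 = 10110111 = 183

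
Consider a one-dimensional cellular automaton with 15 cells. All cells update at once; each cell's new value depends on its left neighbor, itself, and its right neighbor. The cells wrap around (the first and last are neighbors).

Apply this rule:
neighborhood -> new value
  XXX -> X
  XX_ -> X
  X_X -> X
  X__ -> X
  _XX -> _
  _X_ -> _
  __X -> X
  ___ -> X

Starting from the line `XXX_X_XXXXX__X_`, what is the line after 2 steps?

X_XXX_X_XXXXXX_

_XXX_X_XXXXXX_X
X_XXX_X_XXXXXX_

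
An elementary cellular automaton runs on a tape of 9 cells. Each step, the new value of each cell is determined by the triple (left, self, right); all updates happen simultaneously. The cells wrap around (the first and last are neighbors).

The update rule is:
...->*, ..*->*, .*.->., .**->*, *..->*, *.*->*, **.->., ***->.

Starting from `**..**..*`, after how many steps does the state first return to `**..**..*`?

18

..***.***
***..**..
*..***.**
.***..**.
**..***.*
..***..**
***..***.
*..***..*
.***..***
**..***..
*.***..**
.**..***.
**.***..*
..**..***
***.***..
*..**..**
.***.***.
**..**..*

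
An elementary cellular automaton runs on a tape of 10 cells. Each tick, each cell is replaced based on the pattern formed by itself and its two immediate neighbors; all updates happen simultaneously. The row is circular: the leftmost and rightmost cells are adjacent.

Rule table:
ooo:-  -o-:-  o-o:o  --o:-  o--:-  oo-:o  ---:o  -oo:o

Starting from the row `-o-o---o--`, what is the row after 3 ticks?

oooooo---o

tick 1: --o--o---o
tick 2: -------o--
tick 3: oooooo---o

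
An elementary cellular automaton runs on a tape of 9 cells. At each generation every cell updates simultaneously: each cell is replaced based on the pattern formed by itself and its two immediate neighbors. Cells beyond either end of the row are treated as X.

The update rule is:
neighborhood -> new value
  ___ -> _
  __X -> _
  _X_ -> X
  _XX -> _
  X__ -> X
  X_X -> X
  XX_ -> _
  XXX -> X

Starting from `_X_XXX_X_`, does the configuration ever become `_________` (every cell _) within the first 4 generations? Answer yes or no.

XXX_X_XXX
XX_XXX_XX
X_X_X_X_X
_XXXXXXX_
generation 4 is _XXXXXXX_, still not uniform _

no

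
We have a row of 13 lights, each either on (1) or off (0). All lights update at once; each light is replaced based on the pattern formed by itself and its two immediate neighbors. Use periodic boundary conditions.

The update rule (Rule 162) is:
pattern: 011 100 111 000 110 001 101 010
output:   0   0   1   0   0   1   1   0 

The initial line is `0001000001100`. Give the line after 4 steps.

0000010000001

0010000010000
0100000100000
1000001000000
0000010000001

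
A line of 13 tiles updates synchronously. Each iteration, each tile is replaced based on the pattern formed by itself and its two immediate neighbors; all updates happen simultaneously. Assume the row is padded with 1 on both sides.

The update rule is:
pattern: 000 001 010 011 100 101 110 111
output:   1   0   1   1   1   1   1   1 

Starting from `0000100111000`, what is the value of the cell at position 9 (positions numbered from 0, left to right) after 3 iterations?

1

1110110111110
1111111111111
1111111111111
position 9 holds 1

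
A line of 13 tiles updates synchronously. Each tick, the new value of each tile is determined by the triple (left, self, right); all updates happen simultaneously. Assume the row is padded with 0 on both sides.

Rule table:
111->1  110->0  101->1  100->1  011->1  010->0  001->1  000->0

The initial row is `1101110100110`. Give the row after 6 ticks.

1011101011101
0111010111010
1110101110101
1101011101010
1010111010101
0101110101010

0101110101010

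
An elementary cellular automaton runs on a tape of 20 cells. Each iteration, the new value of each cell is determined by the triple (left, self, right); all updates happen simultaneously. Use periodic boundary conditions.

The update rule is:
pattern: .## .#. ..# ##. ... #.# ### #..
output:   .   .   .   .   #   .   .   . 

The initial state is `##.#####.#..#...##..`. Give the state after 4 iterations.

iteration 1: ..............#.....
iteration 2: #############...####
iteration 3: ..............#.....  (repeats iteration 1; period 2)
iteration 4: #############...####

#############...####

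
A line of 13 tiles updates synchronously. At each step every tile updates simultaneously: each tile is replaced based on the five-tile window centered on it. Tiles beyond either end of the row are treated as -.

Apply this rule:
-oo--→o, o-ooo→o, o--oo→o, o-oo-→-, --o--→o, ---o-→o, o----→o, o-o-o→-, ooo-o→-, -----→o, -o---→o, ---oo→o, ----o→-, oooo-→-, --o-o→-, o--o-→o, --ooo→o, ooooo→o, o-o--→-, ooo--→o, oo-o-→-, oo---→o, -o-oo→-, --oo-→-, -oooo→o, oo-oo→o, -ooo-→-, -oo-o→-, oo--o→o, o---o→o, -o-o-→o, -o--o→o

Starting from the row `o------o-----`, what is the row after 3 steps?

ooooo-ooooooo
ooo--oooooo-o
o-ooooooo----

o-ooooooo----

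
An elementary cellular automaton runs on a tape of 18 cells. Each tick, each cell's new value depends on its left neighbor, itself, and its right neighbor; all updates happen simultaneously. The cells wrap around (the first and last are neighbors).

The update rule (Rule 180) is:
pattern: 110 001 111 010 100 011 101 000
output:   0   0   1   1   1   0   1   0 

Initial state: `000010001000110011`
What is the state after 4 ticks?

100011001100001000
110000100010001100
001000110011000010
001100001000100011

001100001000100011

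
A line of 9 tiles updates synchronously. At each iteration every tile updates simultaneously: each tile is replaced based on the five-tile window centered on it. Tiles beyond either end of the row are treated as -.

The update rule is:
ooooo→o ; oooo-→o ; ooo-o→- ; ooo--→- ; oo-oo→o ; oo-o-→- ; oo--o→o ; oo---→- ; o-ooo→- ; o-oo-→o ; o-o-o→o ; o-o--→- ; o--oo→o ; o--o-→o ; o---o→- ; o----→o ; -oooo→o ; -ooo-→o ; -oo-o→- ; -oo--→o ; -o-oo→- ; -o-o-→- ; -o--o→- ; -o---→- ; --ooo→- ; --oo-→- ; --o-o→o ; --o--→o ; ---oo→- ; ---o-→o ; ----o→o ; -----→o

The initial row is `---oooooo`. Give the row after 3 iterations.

iteration 1: oo--oooo-
iteration 2: -ooo-oo--
iteration 3: --o-ooo-o

--o-ooo-o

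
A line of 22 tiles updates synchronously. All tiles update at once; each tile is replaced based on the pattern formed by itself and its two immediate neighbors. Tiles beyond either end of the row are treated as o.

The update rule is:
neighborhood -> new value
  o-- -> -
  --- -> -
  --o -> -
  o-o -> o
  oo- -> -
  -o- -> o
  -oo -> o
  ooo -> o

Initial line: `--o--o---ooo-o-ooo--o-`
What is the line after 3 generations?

--o--o---oooooo-----oo

--o--o---oo-ooooo---oo
--o--o---o-ooooo----oo
--o--o---oooooo-----oo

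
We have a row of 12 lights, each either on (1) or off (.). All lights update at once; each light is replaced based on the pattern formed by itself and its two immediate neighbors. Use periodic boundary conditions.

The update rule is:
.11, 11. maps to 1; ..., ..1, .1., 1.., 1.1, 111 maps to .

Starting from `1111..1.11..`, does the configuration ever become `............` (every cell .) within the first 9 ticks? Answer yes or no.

no

1..1....11..
........11..
........11..  (fixed point — unchanged through tick 9)
tick 9 is ........11.., still not uniform .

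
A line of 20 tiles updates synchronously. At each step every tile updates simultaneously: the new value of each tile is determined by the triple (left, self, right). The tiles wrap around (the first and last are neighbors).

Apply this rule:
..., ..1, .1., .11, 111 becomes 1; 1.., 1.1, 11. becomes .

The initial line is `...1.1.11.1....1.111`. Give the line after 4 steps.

1..11..1.1.11..11..1

.111.1.1..1.1111.11.
111..1.1.11.111..1..
11..11.1.1..11..11.1
1..11..1.1.11..11..1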